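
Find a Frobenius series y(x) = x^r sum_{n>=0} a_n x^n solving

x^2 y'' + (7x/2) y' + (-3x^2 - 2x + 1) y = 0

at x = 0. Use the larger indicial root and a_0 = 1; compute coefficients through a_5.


Write in Frobenius form y'' + (p(x)/x) y' + (q(x)/x^2) y = 0:
  p(x) = 7/2,  q(x) = -3x^2 - 2x + 1.
Indicial equation: r(r-1) + (7/2) r + (1) = 0 -> roots r_1 = -1/2, r_2 = -2.
Take r = r_1 = -1/2. Let y(x) = x^r sum_{n>=0} a_n x^n with a_0 = 1.
Substitute y = x^r sum a_n x^n and match x^{r+n}. The recurrence is
  D(n) a_n - 2 a_{n-1} - 3 a_{n-2} = 0,  where D(n) = (r+n)(r+n-1) + (7/2)(r+n) + (1).
  a_n = [2 a_{n-1} + 3 a_{n-2}] / D(n).
Since the indicial polynomial factors as (r - r_1)(r - r_2), D(n) = (r_1 + n - r_1)(r_1 + n - r_2) = n(n + 3/2).
Evaluating step by step (a_0 = 1):
  n = 1: D(1) = 1(1 + 3/2) = 5/2; numerator = 2(1) = 2; a_1 = (2)/(5/2) = 4/5
  n = 2: D(2) = 2(2 + 3/2) = 7; numerator = 2(4/5) + 3(1) = 23/5; a_2 = (23/5)/(7) = 23/35
  n = 3: D(3) = 3(3 + 3/2) = 27/2; numerator = 2(23/35) + 3(4/5) = 26/7; a_3 = (26/7)/(27/2) = 52/189
  n = 4: D(4) = 4(4 + 3/2) = 22; numerator = 2(52/189) + 3(23/35) = 2383/945; a_4 = (2383/945)/(22) = 2383/20790
  n = 5: D(5) = 5(5 + 3/2) = 65/2; numerator = 2(2383/20790) + 3(52/189) = 10963/10395; a_5 = (10963/10395)/(65/2) = 21926/675675

r = -1/2; a_0 = 1; a_1 = 4/5; a_2 = 23/35; a_3 = 52/189; a_4 = 2383/20790; a_5 = 21926/675675


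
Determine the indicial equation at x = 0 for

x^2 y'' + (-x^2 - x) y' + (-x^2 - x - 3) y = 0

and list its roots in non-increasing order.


Divide by x^2 to reach normal form y'' + P_1(x) y' + P_2(x) y = 0 with P_1(x) = -1 - 1/x and P_2(x) = -1 - 1/x - 3/x^2.
x = 0 is a singular point because the y'-coefficient -1 - 1/x has a pole at x = 0 and the y-coefficient -1 - 1/x - 3/x^2 has a pole at x = 0.
It is a regular singular point because x P_1(x) = p(x) = -x - 1 and x^2 P_2(x) = q(x) = -x^2 - x - 3 are polynomials, hence analytic at x = 0.
p(0) = -1,  q(0) = -3.
Indicial equation: r(r-1) + p(0) r + q(0) = 0, i.e. r^2 + (p(0) - 1) r + q(0) = 0, i.e. r^2 - 2 r - 3 = 0.
Discriminant: (-2)^2 - 4(-3) = 16, so r = (2 ± 4)/2.
Solving: r_1 = 3, r_2 = -1.

indicial: r^2 - 2 r - 3 = 0; roots r_1 = 3, r_2 = -1


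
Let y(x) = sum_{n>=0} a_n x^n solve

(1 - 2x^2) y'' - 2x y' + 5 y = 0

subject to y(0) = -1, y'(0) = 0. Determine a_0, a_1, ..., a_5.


Ansatz: y(x) = sum_{n>=0} a_n x^n, so y'(x) = sum_{n>=1} n a_n x^(n-1) and y''(x) = sum_{n>=2} n(n-1) a_n x^(n-2).
Substitute into P(x) y'' + Q(x) y' + R(x) y = 0 with P(x) = 1 - 2x^2, Q(x) = -2x, R(x) = 5, and match powers of x.
Initial conditions: a_0 = -1, a_1 = 0.
Setting the coefficient of each power of x to zero and solving order by order (substituting the coefficients already found):
  x^0: 2 a_2 + 5 a_0 = 0  ->  2 a_2 = -5 a_0 = 5  ->  a_2 = 5/2
  x^1: 6 a_3 + 3 a_1 = 0  ->  6 a_3 = -3 a_1 = 0  ->  a_3 = 0
  x^2: 12 a_4 - 3 a_2 = 0  ->  12 a_4 = 3 a_2 = 15/2  ->  a_4 = 5/8
  x^3: 20 a_5 - 13 a_3 = 0  ->  20 a_5 = 13 a_3 = 0  ->  a_5 = 0
Truncated series: y(x) = -1 + (5/2) x^2 + (5/8) x^4 + O(x^6).

a_0 = -1; a_1 = 0; a_2 = 5/2; a_3 = 0; a_4 = 5/8; a_5 = 0


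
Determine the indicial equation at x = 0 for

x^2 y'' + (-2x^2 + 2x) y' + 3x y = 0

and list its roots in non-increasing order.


Divide by x^2 to reach normal form y'' + P_1(x) y' + P_2(x) y = 0 with P_1(x) = -2 + 2/x and P_2(x) = 3/x.
x = 0 is a singular point because the y'-coefficient -2 + 2/x has a pole at x = 0 and the y-coefficient 3/x has a pole at x = 0.
It is a regular singular point because x P_1(x) = p(x) = 2 - 2x and x^2 P_2(x) = q(x) = 3x are polynomials, hence analytic at x = 0.
p(0) = 2,  q(0) = 0.
Indicial equation: r(r-1) + p(0) r + q(0) = 0, i.e. r^2 + (p(0) - 1) r + q(0) = 0, i.e. r^2 + 1 r = 0.
Discriminant: (1)^2 - 4(0) = 1, so r = (-1 ± 1)/2.
Solving: r_1 = 0, r_2 = -1.

indicial: r^2 + 1 r = 0; roots r_1 = 0, r_2 = -1


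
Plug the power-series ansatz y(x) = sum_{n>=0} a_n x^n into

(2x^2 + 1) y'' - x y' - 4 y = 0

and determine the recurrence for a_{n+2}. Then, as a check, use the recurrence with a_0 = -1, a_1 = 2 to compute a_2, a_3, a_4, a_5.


Substitute y = sum_n a_n x^n.
(1 + 2 x^2) y'' contributes (n+2)(n+1) a_{n+2} + 2 n(n-1) a_n at x^n.
-x y'(x) contributes -n a_n at x^n.
-4 y(x) contributes -4 a_n at x^n.
Matching x^n: (n+2)(n+1) a_{n+2} + (2 n(n-1) - n - 4) a_n = 0.
Thus a_{n+2} = (-2 n(n-1) + n + 4) / ((n+1)(n+2)) * a_n.

Check with a_0 = -1, a_1 = 2 (apply the recurrence for n = 0, 1, 2, 3): a_0 = -1, a_1 = 2, a_2 = -2, a_3 = 5/3, a_4 = -1/3, a_5 = -5/12.

a_(n+2) = (-2 n(n-1) + n + 4) / ((n+1)(n+2)) * a_n; check: a_0 = -1, a_1 = 2, a_2 = -2, a_3 = 5/3, a_4 = -1/3, a_5 = -5/12


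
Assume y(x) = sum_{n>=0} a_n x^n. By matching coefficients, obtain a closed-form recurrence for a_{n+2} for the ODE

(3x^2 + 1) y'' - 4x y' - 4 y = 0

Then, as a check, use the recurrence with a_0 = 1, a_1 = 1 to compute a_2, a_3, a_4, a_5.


Substitute y = sum_n a_n x^n.
(1 + 3 x^2) y'' contributes (n+2)(n+1) a_{n+2} + 3 n(n-1) a_n at x^n.
-4 x y'(x) contributes -4 n a_n at x^n.
-4 y(x) contributes -4 a_n at x^n.
Matching x^n: (n+2)(n+1) a_{n+2} + (3 n(n-1) - 4 n - 4) a_n = 0.
Thus a_{n+2} = (-3 n(n-1) + 4 n + 4) / ((n+1)(n+2)) * a_n.

Check with a_0 = 1, a_1 = 1 (apply the recurrence for n = 0, 1, 2, 3): a_0 = 1, a_1 = 1, a_2 = 2, a_3 = 4/3, a_4 = 1, a_5 = -2/15.

a_(n+2) = (-3 n(n-1) + 4 n + 4) / ((n+1)(n+2)) * a_n; check: a_0 = 1, a_1 = 1, a_2 = 2, a_3 = 4/3, a_4 = 1, a_5 = -2/15


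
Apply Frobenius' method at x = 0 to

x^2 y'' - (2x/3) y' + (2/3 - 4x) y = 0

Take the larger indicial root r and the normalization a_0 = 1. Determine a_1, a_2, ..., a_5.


Write in Frobenius form y'' + (p(x)/x) y' + (q(x)/x^2) y = 0:
  p(x) = -2/3,  q(x) = 2/3 - 4x.
Indicial equation: r(r-1) + (-2/3) r + (2/3) = 0 -> roots r_1 = 1, r_2 = 2/3.
Take r = r_1 = 1. Let y(x) = x^r sum_{n>=0} a_n x^n with a_0 = 1.
Substitute y = x^r sum a_n x^n and match x^{r+n}. The recurrence is
  D(n) a_n - 4 a_{n-1} = 0,  where D(n) = (r+n)(r+n-1) + (-2/3)(r+n) + (2/3).
  a_n = 4 / D(n) * a_{n-1}.
Since the indicial polynomial factors as (r - r_1)(r - r_2), D(n) = (r_1 + n - r_1)(r_1 + n - r_2) = n(n + 1/3).
Evaluating step by step (a_0 = 1):
  n = 1: D(1) = 1(1 + 1/3) = 4/3; numerator = 4(1) = 4; a_1 = (4)/(4/3) = 3
  n = 2: D(2) = 2(2 + 1/3) = 14/3; numerator = 4(3) = 12; a_2 = (12)/(14/3) = 18/7
  n = 3: D(3) = 3(3 + 1/3) = 10; numerator = 4(18/7) = 72/7; a_3 = (72/7)/(10) = 36/35
  n = 4: D(4) = 4(4 + 1/3) = 52/3; numerator = 4(36/35) = 144/35; a_4 = (144/35)/(52/3) = 108/455
  n = 5: D(5) = 5(5 + 1/3) = 80/3; numerator = 4(108/455) = 432/455; a_5 = (432/455)/(80/3) = 81/2275

r = 1; a_0 = 1; a_1 = 3; a_2 = 18/7; a_3 = 36/35; a_4 = 108/455; a_5 = 81/2275


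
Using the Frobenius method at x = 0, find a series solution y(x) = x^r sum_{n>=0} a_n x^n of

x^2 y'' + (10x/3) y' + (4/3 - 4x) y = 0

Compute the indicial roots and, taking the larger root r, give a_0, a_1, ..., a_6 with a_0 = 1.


Write in Frobenius form y'' + (p(x)/x) y' + (q(x)/x^2) y = 0:
  p(x) = 10/3,  q(x) = 4/3 - 4x.
Indicial equation: r(r-1) + (10/3) r + (4/3) = 0 -> roots r_1 = -1, r_2 = -4/3.
Take r = r_1 = -1. Let y(x) = x^r sum_{n>=0} a_n x^n with a_0 = 1.
Substitute y = x^r sum a_n x^n and match x^{r+n}. The recurrence is
  D(n) a_n - 4 a_{n-1} = 0,  where D(n) = (r+n)(r+n-1) + (10/3)(r+n) + (4/3).
  a_n = 4 / D(n) * a_{n-1}.
Since the indicial polynomial factors as (r - r_1)(r - r_2), D(n) = (r_1 + n - r_1)(r_1 + n - r_2) = n(n + 1/3).
Evaluating step by step (a_0 = 1):
  n = 1: D(1) = 1(1 + 1/3) = 4/3; numerator = 4(1) = 4; a_1 = (4)/(4/3) = 3
  n = 2: D(2) = 2(2 + 1/3) = 14/3; numerator = 4(3) = 12; a_2 = (12)/(14/3) = 18/7
  n = 3: D(3) = 3(3 + 1/3) = 10; numerator = 4(18/7) = 72/7; a_3 = (72/7)/(10) = 36/35
  n = 4: D(4) = 4(4 + 1/3) = 52/3; numerator = 4(36/35) = 144/35; a_4 = (144/35)/(52/3) = 108/455
  n = 5: D(5) = 5(5 + 1/3) = 80/3; numerator = 4(108/455) = 432/455; a_5 = (432/455)/(80/3) = 81/2275
  n = 6: D(6) = 6(6 + 1/3) = 38; numerator = 4(81/2275) = 324/2275; a_6 = (324/2275)/(38) = 162/43225

r = -1; a_0 = 1; a_1 = 3; a_2 = 18/7; a_3 = 36/35; a_4 = 108/455; a_5 = 81/2275; a_6 = 162/43225


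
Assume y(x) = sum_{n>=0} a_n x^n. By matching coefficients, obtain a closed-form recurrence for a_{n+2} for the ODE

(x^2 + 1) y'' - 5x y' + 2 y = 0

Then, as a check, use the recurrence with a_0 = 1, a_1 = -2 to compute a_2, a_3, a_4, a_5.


Substitute y = sum_n a_n x^n.
(1 + 1 x^2) y'' contributes (n+2)(n+1) a_{n+2} + n(n-1) a_n at x^n.
-5 x y'(x) contributes -5 n a_n at x^n.
2 y(x) contributes 2 a_n at x^n.
Matching x^n: (n+2)(n+1) a_{n+2} + (n(n-1) - 5 n + 2) a_n = 0.
Thus a_{n+2} = (-n(n-1) + 5 n - 2) / ((n+1)(n+2)) * a_n.

Check with a_0 = 1, a_1 = -2 (apply the recurrence for n = 0, 1, 2, 3): a_0 = 1, a_1 = -2, a_2 = -1, a_3 = -1, a_4 = -1/2, a_5 = -7/20.

a_(n+2) = (-n(n-1) + 5 n - 2) / ((n+1)(n+2)) * a_n; check: a_0 = 1, a_1 = -2, a_2 = -1, a_3 = -1, a_4 = -1/2, a_5 = -7/20


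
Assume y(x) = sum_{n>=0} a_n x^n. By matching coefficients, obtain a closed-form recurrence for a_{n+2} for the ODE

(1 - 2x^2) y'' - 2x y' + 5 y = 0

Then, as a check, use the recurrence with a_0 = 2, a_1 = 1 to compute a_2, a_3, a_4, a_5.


Substitute y = sum_n a_n x^n.
(1 - 2 x^2) y'' contributes (n+2)(n+1) a_{n+2} - 2 n(n-1) a_n at x^n.
-2 x y'(x) contributes -2 n a_n at x^n.
5 y(x) contributes 5 a_n at x^n.
Matching x^n: (n+2)(n+1) a_{n+2} + (-2 n(n-1) - 2 n + 5) a_n = 0.
Thus a_{n+2} = (2 n(n-1) + 2 n - 5) / ((n+1)(n+2)) * a_n.

Check with a_0 = 2, a_1 = 1 (apply the recurrence for n = 0, 1, 2, 3): a_0 = 2, a_1 = 1, a_2 = -5, a_3 = -1/2, a_4 = -5/4, a_5 = -13/40.

a_(n+2) = (2 n(n-1) + 2 n - 5) / ((n+1)(n+2)) * a_n; check: a_0 = 2, a_1 = 1, a_2 = -5, a_3 = -1/2, a_4 = -5/4, a_5 = -13/40


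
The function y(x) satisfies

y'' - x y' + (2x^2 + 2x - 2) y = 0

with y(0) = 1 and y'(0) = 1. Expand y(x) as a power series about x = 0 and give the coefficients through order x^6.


Ansatz: y(x) = sum_{n>=0} a_n x^n, so y'(x) = sum_{n>=1} n a_n x^(n-1) and y''(x) = sum_{n>=2} n(n-1) a_n x^(n-2).
Substitute into P(x) y'' + Q(x) y' + R(x) y = 0 with P(x) = 1, Q(x) = -x, R(x) = 2x^2 + 2x - 2, and match powers of x.
Initial conditions: a_0 = 1, a_1 = 1.
Setting the coefficient of each power of x to zero and solving order by order (substituting the coefficients already found):
  x^0: 2 a_2 - 2 a_0 = 0  ->  2 a_2 = 2 a_0 = 2  ->  a_2 = 1
  x^1: 6 a_3 - 3 a_1 + 2 a_0 = 0  ->  6 a_3 = 3 a_1 - 2 a_0 = 1  ->  a_3 = 1/6
  x^2: 12 a_4 - 4 a_2 + 2 a_1 + 2 a_0 = 0  ->  12 a_4 = 4 a_2 - 2 a_1 - 2 a_0 = 0  ->  a_4 = 0
  x^3: 20 a_5 - 5 a_3 + 2 a_2 + 2 a_1 = 0  ->  20 a_5 = 5 a_3 - 2 a_2 - 2 a_1 = -19/6  ->  a_5 = -19/120
  x^4: 30 a_6 - 6 a_4 + 2 a_3 + 2 a_2 = 0  ->  30 a_6 = 6 a_4 - 2 a_3 - 2 a_2 = -7/3  ->  a_6 = -7/90
Truncated series: y(x) = 1 + x + x^2 + (1/6) x^3 - (19/120) x^5 - (7/90) x^6 + O(x^7).

a_0 = 1; a_1 = 1; a_2 = 1; a_3 = 1/6; a_4 = 0; a_5 = -19/120; a_6 = -7/90


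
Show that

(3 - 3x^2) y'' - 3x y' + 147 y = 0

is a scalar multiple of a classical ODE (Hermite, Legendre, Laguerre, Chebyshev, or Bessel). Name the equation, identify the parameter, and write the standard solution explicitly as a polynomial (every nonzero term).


All three coefficients share the factor 3; dividing through by 3 gives  (1 - x^2) y'' - x y' + 49 y = 0.
This matches the Chebyshev equation (1 - x^2) y'' - x y' + n^2 y = 0 (note the -x y' term, not -2x y') with n^2 = 49, so n = 7; the polynomial solution is T_7(x).
With y = sum_k a_k x^k, matching x^k gives (k+2)(k+1) a_{k+2} = (k^2 - n^2) a_k = (k - 7)(k + 7) a_k. The right side vanishes at k = 7, so the series with the parity of 7 terminates at degree 7.
Standard normalization: leading coefficient of T_n is 2^(n-1), so a_7 = 2^6 = 64. Work downward with a_k = (k+1)(k+2) a_{k+2} / ((k - 7)(k + 7)):
  a_5 = (6)(7)(64) / ((5 - 7)(5 + 7)) = 2688/(-24) = -112
  a_3 = (4)(5)(-112) / ((3 - 7)(3 + 7)) = -2240/(-40) = 56
  a_1 = (2)(3)(56) / ((1 - 7)(1 + 7)) = 336/(-48) = -7
Hence T_7(x) = 64 x^7 - 112 x^5 + 56 x^3 - 7 x.

T_7(x); series = 64 x^7 - 112 x^5 + 56 x^3 - 7 x


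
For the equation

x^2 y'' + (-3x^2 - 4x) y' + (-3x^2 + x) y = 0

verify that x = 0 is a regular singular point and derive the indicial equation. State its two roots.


Divide by x^2 to reach normal form y'' + P_1(x) y' + P_2(x) y = 0 with P_1(x) = -3 - 4/x and P_2(x) = -3 + 1/x.
x = 0 is a singular point because the y'-coefficient -3 - 4/x has a pole at x = 0 and the y-coefficient -3 + 1/x has a pole at x = 0.
It is a regular singular point because x P_1(x) = p(x) = -3x - 4 and x^2 P_2(x) = q(x) = -3x^2 + x are polynomials, hence analytic at x = 0.
p(0) = -4,  q(0) = 0.
Indicial equation: r(r-1) + p(0) r + q(0) = 0, i.e. r^2 + (p(0) - 1) r + q(0) = 0, i.e. r^2 - 5 r = 0.
Discriminant: (-5)^2 - 4(0) = 25, so r = (5 ± 5)/2.
Solving: r_1 = 5, r_2 = 0.

indicial: r^2 - 5 r = 0; roots r_1 = 5, r_2 = 0


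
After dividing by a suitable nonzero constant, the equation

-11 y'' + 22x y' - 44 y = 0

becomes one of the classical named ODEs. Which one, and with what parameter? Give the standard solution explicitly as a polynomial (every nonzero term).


All three coefficients share the factor -11; dividing through by -11 gives  y'' - 2x y' + 4 y = 0.
This matches the Hermite equation y'' - 2x y' + 2n y = 0 with 2n = 4, so n = 2; the polynomial solution is H_2(x).
With y = sum_k a_k x^k, matching x^k gives (k+2)(k+1) a_{k+2} = 2(k - n) a_k = 2(k - 2) a_k. The right side vanishes at k = 2, so the series with the parity of 2 terminates at degree 2.
Standard normalization: leading coefficient of H_n is 2^n, so a_2 = 2^2 = 4. Work downward with a_k = (k+1)(k+2) a_{k+2} / (2(k - n)):
  a_0 = (1)(2)(4) / (2(0 - 2)) = 8/(-4) = -2
Hence H_2(x) = 4 x^2 - 2.

H_2(x); series = 4 x^2 - 2


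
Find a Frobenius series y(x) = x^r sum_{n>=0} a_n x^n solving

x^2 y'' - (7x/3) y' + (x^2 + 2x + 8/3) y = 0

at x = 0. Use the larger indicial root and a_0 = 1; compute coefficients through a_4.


Write in Frobenius form y'' + (p(x)/x) y' + (q(x)/x^2) y = 0:
  p(x) = -7/3,  q(x) = x^2 + 2x + 8/3.
Indicial equation: r(r-1) + (-7/3) r + (8/3) = 0 -> roots r_1 = 2, r_2 = 4/3.
Take r = r_1 = 2. Let y(x) = x^r sum_{n>=0} a_n x^n with a_0 = 1.
Substitute y = x^r sum a_n x^n and match x^{r+n}. The recurrence is
  D(n) a_n + 2 a_{n-1} + 1 a_{n-2} = 0,  where D(n) = (r+n)(r+n-1) + (-7/3)(r+n) + (8/3).
  a_n = [-2 a_{n-1} - 1 a_{n-2}] / D(n).
Since the indicial polynomial factors as (r - r_1)(r - r_2), D(n) = (r_1 + n - r_1)(r_1 + n - r_2) = n(n + 2/3).
Evaluating step by step (a_0 = 1):
  n = 1: D(1) = 1(1 + 2/3) = 5/3; numerator = -2(1) = -2; a_1 = (-2)/(5/3) = -6/5
  n = 2: D(2) = 2(2 + 2/3) = 16/3; numerator = -2(-6/5) - 1(1) = 7/5; a_2 = (7/5)/(16/3) = 21/80
  n = 3: D(3) = 3(3 + 2/3) = 11; numerator = -2(21/80) - 1(-6/5) = 27/40; a_3 = (27/40)/(11) = 27/440
  n = 4: D(4) = 4(4 + 2/3) = 56/3; numerator = -2(27/440) - 1(21/80) = -339/880; a_4 = (-339/880)/(56/3) = -1017/49280

r = 2; a_0 = 1; a_1 = -6/5; a_2 = 21/80; a_3 = 27/440; a_4 = -1017/49280


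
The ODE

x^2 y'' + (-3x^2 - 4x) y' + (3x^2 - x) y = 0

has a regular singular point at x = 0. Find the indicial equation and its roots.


Divide by x^2 to reach normal form y'' + P_1(x) y' + P_2(x) y = 0 with P_1(x) = -3 - 4/x and P_2(x) = 3 - 1/x.
x = 0 is a singular point because the y'-coefficient -3 - 4/x has a pole at x = 0 and the y-coefficient 3 - 1/x has a pole at x = 0.
It is a regular singular point because x P_1(x) = p(x) = -3x - 4 and x^2 P_2(x) = q(x) = 3x^2 - x are polynomials, hence analytic at x = 0.
p(0) = -4,  q(0) = 0.
Indicial equation: r(r-1) + p(0) r + q(0) = 0, i.e. r^2 + (p(0) - 1) r + q(0) = 0, i.e. r^2 - 5 r = 0.
Discriminant: (-5)^2 - 4(0) = 25, so r = (5 ± 5)/2.
Solving: r_1 = 5, r_2 = 0.

indicial: r^2 - 5 r = 0; roots r_1 = 5, r_2 = 0


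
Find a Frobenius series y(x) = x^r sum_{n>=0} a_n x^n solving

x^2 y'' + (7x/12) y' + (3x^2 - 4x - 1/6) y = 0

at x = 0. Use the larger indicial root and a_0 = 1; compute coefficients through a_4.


Write in Frobenius form y'' + (p(x)/x) y' + (q(x)/x^2) y = 0:
  p(x) = 7/12,  q(x) = 3x^2 - 4x - 1/6.
Indicial equation: r(r-1) + (7/12) r + (-1/6) = 0 -> roots r_1 = 2/3, r_2 = -1/4.
Take r = r_1 = 2/3. Let y(x) = x^r sum_{n>=0} a_n x^n with a_0 = 1.
Substitute y = x^r sum a_n x^n and match x^{r+n}. The recurrence is
  D(n) a_n - 4 a_{n-1} + 3 a_{n-2} = 0,  where D(n) = (r+n)(r+n-1) + (7/12)(r+n) + (-1/6).
  a_n = [4 a_{n-1} - 3 a_{n-2}] / D(n).
Since the indicial polynomial factors as (r - r_1)(r - r_2), D(n) = (r_1 + n - r_1)(r_1 + n - r_2) = n(n + 11/12).
Evaluating step by step (a_0 = 1):
  n = 1: D(1) = 1(1 + 11/12) = 23/12; numerator = 4(1) = 4; a_1 = (4)/(23/12) = 48/23
  n = 2: D(2) = 2(2 + 11/12) = 35/6; numerator = 4(48/23) - 3(1) = 123/23; a_2 = (123/23)/(35/6) = 738/805
  n = 3: D(3) = 3(3 + 11/12) = 47/4; numerator = 4(738/805) - 3(48/23) = -2088/805; a_3 = (-2088/805)/(47/4) = -8352/37835
  n = 4: D(4) = 4(4 + 11/12) = 59/3; numerator = 4(-8352/37835) - 3(738/805) = -19638/5405; a_4 = (-19638/5405)/(59/3) = -58914/318895

r = 2/3; a_0 = 1; a_1 = 48/23; a_2 = 738/805; a_3 = -8352/37835; a_4 = -58914/318895


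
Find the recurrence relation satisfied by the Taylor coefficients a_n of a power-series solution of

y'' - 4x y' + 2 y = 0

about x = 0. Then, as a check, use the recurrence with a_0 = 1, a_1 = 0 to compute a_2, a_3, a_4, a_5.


Substitute y = sum_n a_n x^n.
y''(x) has coefficient (n+2)(n+1) a_{n+2} at x^n;
-4 x y'(x) has coefficient -4 n a_n at x^n (shift);
2 y(x) has coefficient 2 a_n at x^n.
Matching x^n: (n+2)(n+1) a_{n+2} + (-4n + 2) a_n = 0.
Thus a_{n+2} = (4n - 2) / ((n+1)(n+2)) * a_n.

Check with a_0 = 1, a_1 = 0 (apply the recurrence for n = 0, 1, 2, 3): a_0 = 1, a_1 = 0, a_2 = -1, a_3 = 0, a_4 = -1/2, a_5 = 0.

a_(n+2) = (4n - 2) / ((n+1)(n+2)) * a_n; check: a_0 = 1, a_1 = 0, a_2 = -1, a_3 = 0, a_4 = -1/2, a_5 = 0


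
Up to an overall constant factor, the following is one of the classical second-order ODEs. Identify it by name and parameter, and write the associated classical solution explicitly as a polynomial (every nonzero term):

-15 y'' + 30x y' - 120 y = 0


All three coefficients share the factor -15; dividing through by -15 gives  y'' - 2x y' + 8 y = 0.
This matches the Hermite equation y'' - 2x y' + 2n y = 0 with 2n = 8, so n = 4; the polynomial solution is H_4(x).
With y = sum_k a_k x^k, matching x^k gives (k+2)(k+1) a_{k+2} = 2(k - n) a_k = 2(k - 4) a_k. The right side vanishes at k = 4, so the series with the parity of 4 terminates at degree 4.
Standard normalization: leading coefficient of H_n is 2^n, so a_4 = 2^4 = 16. Work downward with a_k = (k+1)(k+2) a_{k+2} / (2(k - n)):
  a_2 = (3)(4)(16) / (2(2 - 4)) = 192/(-4) = -48
  a_0 = (1)(2)(-48) / (2(0 - 4)) = -96/(-8) = 12
Hence H_4(x) = 16 x^4 - 48 x^2 + 12.

H_4(x); series = 16 x^4 - 48 x^2 + 12


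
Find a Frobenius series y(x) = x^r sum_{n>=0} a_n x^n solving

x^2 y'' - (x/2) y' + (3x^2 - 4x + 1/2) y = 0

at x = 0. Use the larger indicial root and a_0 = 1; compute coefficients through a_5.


Write in Frobenius form y'' + (p(x)/x) y' + (q(x)/x^2) y = 0:
  p(x) = -1/2,  q(x) = 3x^2 - 4x + 1/2.
Indicial equation: r(r-1) + (-1/2) r + (1/2) = 0 -> roots r_1 = 1, r_2 = 1/2.
Take r = r_1 = 1. Let y(x) = x^r sum_{n>=0} a_n x^n with a_0 = 1.
Substitute y = x^r sum a_n x^n and match x^{r+n}. The recurrence is
  D(n) a_n - 4 a_{n-1} + 3 a_{n-2} = 0,  where D(n) = (r+n)(r+n-1) + (-1/2)(r+n) + (1/2).
  a_n = [4 a_{n-1} - 3 a_{n-2}] / D(n).
Since the indicial polynomial factors as (r - r_1)(r - r_2), D(n) = (r_1 + n - r_1)(r_1 + n - r_2) = n(n + 1/2).
Evaluating step by step (a_0 = 1):
  n = 1: D(1) = 1(1 + 1/2) = 3/2; numerator = 4(1) = 4; a_1 = (4)/(3/2) = 8/3
  n = 2: D(2) = 2(2 + 1/2) = 5; numerator = 4(8/3) - 3(1) = 23/3; a_2 = (23/3)/(5) = 23/15
  n = 3: D(3) = 3(3 + 1/2) = 21/2; numerator = 4(23/15) - 3(8/3) = -28/15; a_3 = (-28/15)/(21/2) = -8/45
  n = 4: D(4) = 4(4 + 1/2) = 18; numerator = 4(-8/45) - 3(23/15) = -239/45; a_4 = (-239/45)/(18) = -239/810
  n = 5: D(5) = 5(5 + 1/2) = 55/2; numerator = 4(-239/810) - 3(-8/45) = -262/405; a_5 = (-262/405)/(55/2) = -524/22275

r = 1; a_0 = 1; a_1 = 8/3; a_2 = 23/15; a_3 = -8/45; a_4 = -239/810; a_5 = -524/22275


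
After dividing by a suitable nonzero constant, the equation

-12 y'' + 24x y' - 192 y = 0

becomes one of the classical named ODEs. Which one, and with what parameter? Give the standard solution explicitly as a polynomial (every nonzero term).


All three coefficients share the factor -12; dividing through by -12 gives  y'' - 2x y' + 16 y = 0.
This matches the Hermite equation y'' - 2x y' + 2n y = 0 with 2n = 16, so n = 8; the polynomial solution is H_8(x).
With y = sum_k a_k x^k, matching x^k gives (k+2)(k+1) a_{k+2} = 2(k - n) a_k = 2(k - 8) a_k. The right side vanishes at k = 8, so the series with the parity of 8 terminates at degree 8.
Standard normalization: leading coefficient of H_n is 2^n, so a_8 = 2^8 = 256. Work downward with a_k = (k+1)(k+2) a_{k+2} / (2(k - n)):
  a_6 = (7)(8)(256) / (2(6 - 8)) = 14336/(-4) = -3584
  a_4 = (5)(6)(-3584) / (2(4 - 8)) = -107520/(-8) = 13440
  a_2 = (3)(4)(13440) / (2(2 - 8)) = 161280/(-12) = -13440
  a_0 = (1)(2)(-13440) / (2(0 - 8)) = -26880/(-16) = 1680
Hence H_8(x) = 256 x^8 - 3584 x^6 + 13440 x^4 - 13440 x^2 + 1680.

H_8(x); series = 256 x^8 - 3584 x^6 + 13440 x^4 - 13440 x^2 + 1680


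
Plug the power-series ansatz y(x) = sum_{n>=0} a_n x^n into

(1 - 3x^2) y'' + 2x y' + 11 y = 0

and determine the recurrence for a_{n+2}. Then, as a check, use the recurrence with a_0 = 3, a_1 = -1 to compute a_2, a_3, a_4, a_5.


Substitute y = sum_n a_n x^n.
(1 - 3 x^2) y'' contributes (n+2)(n+1) a_{n+2} - 3 n(n-1) a_n at x^n.
2 x y'(x) contributes 2 n a_n at x^n.
11 y(x) contributes 11 a_n at x^n.
Matching x^n: (n+2)(n+1) a_{n+2} + (-3 n(n-1) + 2 n + 11) a_n = 0.
Thus a_{n+2} = (3 n(n-1) - 2 n - 11) / ((n+1)(n+2)) * a_n.

Check with a_0 = 3, a_1 = -1 (apply the recurrence for n = 0, 1, 2, 3): a_0 = 3, a_1 = -1, a_2 = -33/2, a_3 = 13/6, a_4 = 99/8, a_5 = 13/120.

a_(n+2) = (3 n(n-1) - 2 n - 11) / ((n+1)(n+2)) * a_n; check: a_0 = 3, a_1 = -1, a_2 = -33/2, a_3 = 13/6, a_4 = 99/8, a_5 = 13/120


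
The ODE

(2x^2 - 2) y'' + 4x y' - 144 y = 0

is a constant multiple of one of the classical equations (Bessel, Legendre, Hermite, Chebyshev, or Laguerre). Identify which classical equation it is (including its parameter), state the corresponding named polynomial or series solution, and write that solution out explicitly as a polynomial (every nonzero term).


All three coefficients share the factor -2; dividing through by -2 gives  (1 - x^2) y'' - 2x y' + 72 y = 0.
This matches the Legendre equation (1 - x^2) y'' - 2x y' + n(n+1) y = 0 (note the -2x y' term) with n(n+1) = 72, so n = 8; the polynomial solution is P_8(x).
With y = sum_k a_k x^k, matching x^k gives (k+2)(k+1) a_{k+2} = [k(k+1) - n(n+1)] a_k = (k - 8)(k + 9) a_k. The right side vanishes at k = 8, so the series with the parity of 8 terminates at degree 8.
Standard normalization (P_n(1) = 1): leading coefficient (2n)!/(2^n (n!)^2) = 20922789888000/(256*1625702400) = 6435/128, so a_8 = 6435/128. Work downward with a_k = (k+1)(k+2) a_{k+2} / ((k - 8)(k + 9)):
  a_6 = (7)(8)(6435/128) / ((6 - 8)(6 + 9)) = (45045/16)/(-30) = -3003/32
  a_4 = (5)(6)(-3003/32) / ((4 - 8)(4 + 9)) = (-45045/16)/(-52) = 3465/64
  a_2 = (3)(4)(3465/64) / ((2 - 8)(2 + 9)) = (10395/16)/(-66) = -315/32
  a_0 = (1)(2)(-315/32) / ((0 - 8)(0 + 9)) = (-315/16)/(-72) = 35/128
Hence P_8(x) = 6435 x^8/128 - 3003 x^6/32 + 3465 x^4/64 - 315 x^2/32 + 35/128.

P_8(x); series = 6435 x^8/128 - 3003 x^6/32 + 3465 x^4/64 - 315 x^2/32 + 35/128


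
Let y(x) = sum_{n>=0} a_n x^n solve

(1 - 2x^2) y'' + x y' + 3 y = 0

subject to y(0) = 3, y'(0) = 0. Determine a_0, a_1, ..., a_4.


Ansatz: y(x) = sum_{n>=0} a_n x^n, so y'(x) = sum_{n>=1} n a_n x^(n-1) and y''(x) = sum_{n>=2} n(n-1) a_n x^(n-2).
Substitute into P(x) y'' + Q(x) y' + R(x) y = 0 with P(x) = 1 - 2x^2, Q(x) = x, R(x) = 3, and match powers of x.
Initial conditions: a_0 = 3, a_1 = 0.
Setting the coefficient of each power of x to zero and solving order by order (substituting the coefficients already found):
  x^0: 2 a_2 + 3 a_0 = 0  ->  2 a_2 = -3 a_0 = -9  ->  a_2 = -9/2
  x^1: 6 a_3 + 4 a_1 = 0  ->  6 a_3 = -4 a_1 = 0  ->  a_3 = 0
  x^2: 12 a_4 + a_2 = 0  ->  12 a_4 = -a_2 = 9/2  ->  a_4 = 3/8
Truncated series: y(x) = 3 - (9/2) x^2 + (3/8) x^4 + O(x^5).

a_0 = 3; a_1 = 0; a_2 = -9/2; a_3 = 0; a_4 = 3/8


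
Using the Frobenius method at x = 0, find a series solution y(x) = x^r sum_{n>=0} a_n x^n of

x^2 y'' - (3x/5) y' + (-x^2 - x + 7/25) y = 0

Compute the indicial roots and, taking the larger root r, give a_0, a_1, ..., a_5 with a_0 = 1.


Write in Frobenius form y'' + (p(x)/x) y' + (q(x)/x^2) y = 0:
  p(x) = -3/5,  q(x) = -x^2 - x + 7/25.
Indicial equation: r(r-1) + (-3/5) r + (7/25) = 0 -> roots r_1 = 7/5, r_2 = 1/5.
Take r = r_1 = 7/5. Let y(x) = x^r sum_{n>=0} a_n x^n with a_0 = 1.
Substitute y = x^r sum a_n x^n and match x^{r+n}. The recurrence is
  D(n) a_n - 1 a_{n-1} - 1 a_{n-2} = 0,  where D(n) = (r+n)(r+n-1) + (-3/5)(r+n) + (7/25).
  a_n = [1 a_{n-1} + 1 a_{n-2}] / D(n).
Since the indicial polynomial factors as (r - r_1)(r - r_2), D(n) = (r_1 + n - r_1)(r_1 + n - r_2) = n(n + 6/5).
Evaluating step by step (a_0 = 1):
  n = 1: D(1) = 1(1 + 6/5) = 11/5; numerator = 1(1) = 1; a_1 = (1)/(11/5) = 5/11
  n = 2: D(2) = 2(2 + 6/5) = 32/5; numerator = 1(5/11) + 1(1) = 16/11; a_2 = (16/11)/(32/5) = 5/22
  n = 3: D(3) = 3(3 + 6/5) = 63/5; numerator = 1(5/22) + 1(5/11) = 15/22; a_3 = (15/22)/(63/5) = 25/462
  n = 4: D(4) = 4(4 + 6/5) = 104/5; numerator = 1(25/462) + 1(5/22) = 65/231; a_4 = (65/231)/(104/5) = 25/1848
  n = 5: D(5) = 5(5 + 6/5) = 31; numerator = 1(25/1848) + 1(25/462) = 125/1848; a_5 = (125/1848)/(31) = 125/57288

r = 7/5; a_0 = 1; a_1 = 5/11; a_2 = 5/22; a_3 = 25/462; a_4 = 25/1848; a_5 = 125/57288


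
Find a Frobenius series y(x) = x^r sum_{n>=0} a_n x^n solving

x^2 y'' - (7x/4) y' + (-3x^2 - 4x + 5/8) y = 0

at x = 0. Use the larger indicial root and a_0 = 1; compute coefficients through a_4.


Write in Frobenius form y'' + (p(x)/x) y' + (q(x)/x^2) y = 0:
  p(x) = -7/4,  q(x) = -3x^2 - 4x + 5/8.
Indicial equation: r(r-1) + (-7/4) r + (5/8) = 0 -> roots r_1 = 5/2, r_2 = 1/4.
Take r = r_1 = 5/2. Let y(x) = x^r sum_{n>=0} a_n x^n with a_0 = 1.
Substitute y = x^r sum a_n x^n and match x^{r+n}. The recurrence is
  D(n) a_n - 4 a_{n-1} - 3 a_{n-2} = 0,  where D(n) = (r+n)(r+n-1) + (-7/4)(r+n) + (5/8).
  a_n = [4 a_{n-1} + 3 a_{n-2}] / D(n).
Since the indicial polynomial factors as (r - r_1)(r - r_2), D(n) = (r_1 + n - r_1)(r_1 + n - r_2) = n(n + 9/4).
Evaluating step by step (a_0 = 1):
  n = 1: D(1) = 1(1 + 9/4) = 13/4; numerator = 4(1) = 4; a_1 = (4)/(13/4) = 16/13
  n = 2: D(2) = 2(2 + 9/4) = 17/2; numerator = 4(16/13) + 3(1) = 103/13; a_2 = (103/13)/(17/2) = 206/221
  n = 3: D(3) = 3(3 + 9/4) = 63/4; numerator = 4(206/221) + 3(16/13) = 1640/221; a_3 = (1640/221)/(63/4) = 6560/13923
  n = 4: D(4) = 4(4 + 9/4) = 25; numerator = 4(6560/13923) + 3(206/221) = 65174/13923; a_4 = (65174/13923)/(25) = 65174/348075

r = 5/2; a_0 = 1; a_1 = 16/13; a_2 = 206/221; a_3 = 6560/13923; a_4 = 65174/348075


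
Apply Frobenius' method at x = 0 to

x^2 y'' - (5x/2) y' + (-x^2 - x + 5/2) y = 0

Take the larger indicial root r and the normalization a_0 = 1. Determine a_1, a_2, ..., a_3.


Write in Frobenius form y'' + (p(x)/x) y' + (q(x)/x^2) y = 0:
  p(x) = -5/2,  q(x) = -x^2 - x + 5/2.
Indicial equation: r(r-1) + (-5/2) r + (5/2) = 0 -> roots r_1 = 5/2, r_2 = 1.
Take r = r_1 = 5/2. Let y(x) = x^r sum_{n>=0} a_n x^n with a_0 = 1.
Substitute y = x^r sum a_n x^n and match x^{r+n}. The recurrence is
  D(n) a_n - 1 a_{n-1} - 1 a_{n-2} = 0,  where D(n) = (r+n)(r+n-1) + (-5/2)(r+n) + (5/2).
  a_n = [1 a_{n-1} + 1 a_{n-2}] / D(n).
Since the indicial polynomial factors as (r - r_1)(r - r_2), D(n) = (r_1 + n - r_1)(r_1 + n - r_2) = n(n + 3/2).
Evaluating step by step (a_0 = 1):
  n = 1: D(1) = 1(1 + 3/2) = 5/2; numerator = 1(1) = 1; a_1 = (1)/(5/2) = 2/5
  n = 2: D(2) = 2(2 + 3/2) = 7; numerator = 1(2/5) + 1(1) = 7/5; a_2 = (7/5)/(7) = 1/5
  n = 3: D(3) = 3(3 + 3/2) = 27/2; numerator = 1(1/5) + 1(2/5) = 3/5; a_3 = (3/5)/(27/2) = 2/45

r = 5/2; a_0 = 1; a_1 = 2/5; a_2 = 1/5; a_3 = 2/45


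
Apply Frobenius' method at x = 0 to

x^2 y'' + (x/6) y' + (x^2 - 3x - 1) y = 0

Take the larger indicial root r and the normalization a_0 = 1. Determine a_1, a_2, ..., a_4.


Write in Frobenius form y'' + (p(x)/x) y' + (q(x)/x^2) y = 0:
  p(x) = 1/6,  q(x) = x^2 - 3x - 1.
Indicial equation: r(r-1) + (1/6) r + (-1) = 0 -> roots r_1 = 3/2, r_2 = -2/3.
Take r = r_1 = 3/2. Let y(x) = x^r sum_{n>=0} a_n x^n with a_0 = 1.
Substitute y = x^r sum a_n x^n and match x^{r+n}. The recurrence is
  D(n) a_n - 3 a_{n-1} + 1 a_{n-2} = 0,  where D(n) = (r+n)(r+n-1) + (1/6)(r+n) + (-1).
  a_n = [3 a_{n-1} - 1 a_{n-2}] / D(n).
Since the indicial polynomial factors as (r - r_1)(r - r_2), D(n) = (r_1 + n - r_1)(r_1 + n - r_2) = n(n + 13/6).
Evaluating step by step (a_0 = 1):
  n = 1: D(1) = 1(1 + 13/6) = 19/6; numerator = 3(1) = 3; a_1 = (3)/(19/6) = 18/19
  n = 2: D(2) = 2(2 + 13/6) = 25/3; numerator = 3(18/19) - 1(1) = 35/19; a_2 = (35/19)/(25/3) = 21/95
  n = 3: D(3) = 3(3 + 13/6) = 31/2; numerator = 3(21/95) - 1(18/19) = -27/95; a_3 = (-27/95)/(31/2) = -54/2945
  n = 4: D(4) = 4(4 + 13/6) = 74/3; numerator = 3(-54/2945) - 1(21/95) = -813/2945; a_4 = (-813/2945)/(74/3) = -2439/217930

r = 3/2; a_0 = 1; a_1 = 18/19; a_2 = 21/95; a_3 = -54/2945; a_4 = -2439/217930


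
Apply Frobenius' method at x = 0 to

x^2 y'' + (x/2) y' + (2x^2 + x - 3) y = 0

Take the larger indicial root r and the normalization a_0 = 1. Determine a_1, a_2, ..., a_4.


Write in Frobenius form y'' + (p(x)/x) y' + (q(x)/x^2) y = 0:
  p(x) = 1/2,  q(x) = 2x^2 + x - 3.
Indicial equation: r(r-1) + (1/2) r + (-3) = 0 -> roots r_1 = 2, r_2 = -3/2.
Take r = r_1 = 2. Let y(x) = x^r sum_{n>=0} a_n x^n with a_0 = 1.
Substitute y = x^r sum a_n x^n and match x^{r+n}. The recurrence is
  D(n) a_n + 1 a_{n-1} + 2 a_{n-2} = 0,  where D(n) = (r+n)(r+n-1) + (1/2)(r+n) + (-3).
  a_n = [-1 a_{n-1} - 2 a_{n-2}] / D(n).
Since the indicial polynomial factors as (r - r_1)(r - r_2), D(n) = (r_1 + n - r_1)(r_1 + n - r_2) = n(n + 7/2).
Evaluating step by step (a_0 = 1):
  n = 1: D(1) = 1(1 + 7/2) = 9/2; numerator = -1(1) = -1; a_1 = (-1)/(9/2) = -2/9
  n = 2: D(2) = 2(2 + 7/2) = 11; numerator = -1(-2/9) - 2(1) = -16/9; a_2 = (-16/9)/(11) = -16/99
  n = 3: D(3) = 3(3 + 7/2) = 39/2; numerator = -1(-16/99) - 2(-2/9) = 20/33; a_3 = (20/33)/(39/2) = 40/1287
  n = 4: D(4) = 4(4 + 7/2) = 30; numerator = -1(40/1287) - 2(-16/99) = 376/1287; a_4 = (376/1287)/(30) = 188/19305

r = 2; a_0 = 1; a_1 = -2/9; a_2 = -16/99; a_3 = 40/1287; a_4 = 188/19305


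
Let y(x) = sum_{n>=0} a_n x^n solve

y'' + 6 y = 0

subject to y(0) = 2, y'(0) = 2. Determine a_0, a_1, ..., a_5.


Ansatz: y(x) = sum_{n>=0} a_n x^n, so y'(x) = sum_{n>=1} n a_n x^(n-1) and y''(x) = sum_{n>=2} n(n-1) a_n x^(n-2).
Substitute into P(x) y'' + Q(x) y' + R(x) y = 0 with P(x) = 1, Q(x) = 0, R(x) = 6, and match powers of x.
Initial conditions: a_0 = 2, a_1 = 2.
Setting the coefficient of each power of x to zero and solving order by order (substituting the coefficients already found):
  x^0: 2 a_2 + 6 a_0 = 0  ->  2 a_2 = -6 a_0 = -12  ->  a_2 = -6
  x^1: 6 a_3 + 6 a_1 = 0  ->  6 a_3 = -6 a_1 = -12  ->  a_3 = -2
  x^2: 12 a_4 + 6 a_2 = 0  ->  12 a_4 = -6 a_2 = 36  ->  a_4 = 3
  x^3: 20 a_5 + 6 a_3 = 0  ->  20 a_5 = -6 a_3 = 12  ->  a_5 = 3/5
Truncated series: y(x) = 2 + 2 x - 6 x^2 - 2 x^3 + 3 x^4 + (3/5) x^5 + O(x^6).

a_0 = 2; a_1 = 2; a_2 = -6; a_3 = -2; a_4 = 3; a_5 = 3/5


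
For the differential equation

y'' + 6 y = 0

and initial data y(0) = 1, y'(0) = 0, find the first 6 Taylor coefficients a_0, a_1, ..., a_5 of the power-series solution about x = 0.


Ansatz: y(x) = sum_{n>=0} a_n x^n, so y'(x) = sum_{n>=1} n a_n x^(n-1) and y''(x) = sum_{n>=2} n(n-1) a_n x^(n-2).
Substitute into P(x) y'' + Q(x) y' + R(x) y = 0 with P(x) = 1, Q(x) = 0, R(x) = 6, and match powers of x.
Initial conditions: a_0 = 1, a_1 = 0.
Setting the coefficient of each power of x to zero and solving order by order (substituting the coefficients already found):
  x^0: 2 a_2 + 6 a_0 = 0  ->  2 a_2 = -6 a_0 = -6  ->  a_2 = -3
  x^1: 6 a_3 + 6 a_1 = 0  ->  6 a_3 = -6 a_1 = 0  ->  a_3 = 0
  x^2: 12 a_4 + 6 a_2 = 0  ->  12 a_4 = -6 a_2 = 18  ->  a_4 = 3/2
  x^3: 20 a_5 + 6 a_3 = 0  ->  20 a_5 = -6 a_3 = 0  ->  a_5 = 0
Truncated series: y(x) = 1 - 3 x^2 + (3/2) x^4 + O(x^6).

a_0 = 1; a_1 = 0; a_2 = -3; a_3 = 0; a_4 = 3/2; a_5 = 0


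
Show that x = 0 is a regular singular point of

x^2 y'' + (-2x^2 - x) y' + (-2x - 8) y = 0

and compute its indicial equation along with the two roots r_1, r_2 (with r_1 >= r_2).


Divide by x^2 to reach normal form y'' + P_1(x) y' + P_2(x) y = 0 with P_1(x) = -2 - 1/x and P_2(x) = -2/x - 8/x^2.
x = 0 is a singular point because the y'-coefficient -2 - 1/x has a pole at x = 0 and the y-coefficient -2/x - 8/x^2 has a pole at x = 0.
It is a regular singular point because x P_1(x) = p(x) = -2x - 1 and x^2 P_2(x) = q(x) = -2x - 8 are polynomials, hence analytic at x = 0.
p(0) = -1,  q(0) = -8.
Indicial equation: r(r-1) + p(0) r + q(0) = 0, i.e. r^2 + (p(0) - 1) r + q(0) = 0, i.e. r^2 - 2 r - 8 = 0.
Discriminant: (-2)^2 - 4(-8) = 36, so r = (2 ± 6)/2.
Solving: r_1 = 4, r_2 = -2.

indicial: r^2 - 2 r - 8 = 0; roots r_1 = 4, r_2 = -2


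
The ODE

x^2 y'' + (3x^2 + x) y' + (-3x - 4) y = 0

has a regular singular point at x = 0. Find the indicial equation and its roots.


Divide by x^2 to reach normal form y'' + P_1(x) y' + P_2(x) y = 0 with P_1(x) = 3 + 1/x and P_2(x) = -3/x - 4/x^2.
x = 0 is a singular point because the y'-coefficient 3 + 1/x has a pole at x = 0 and the y-coefficient -3/x - 4/x^2 has a pole at x = 0.
It is a regular singular point because x P_1(x) = p(x) = 3x + 1 and x^2 P_2(x) = q(x) = -3x - 4 are polynomials, hence analytic at x = 0.
p(0) = 1,  q(0) = -4.
Indicial equation: r(r-1) + p(0) r + q(0) = 0, i.e. r^2 + (p(0) - 1) r + q(0) = 0, i.e. r^2 - 4 = 0.
Discriminant: (0)^2 - 4(-4) = 16, so r = (0 ± 4)/2.
Solving: r_1 = 2, r_2 = -2.

indicial: r^2 - 4 = 0; roots r_1 = 2, r_2 = -2


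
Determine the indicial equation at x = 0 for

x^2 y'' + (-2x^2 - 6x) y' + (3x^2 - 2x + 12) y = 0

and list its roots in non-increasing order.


Divide by x^2 to reach normal form y'' + P_1(x) y' + P_2(x) y = 0 with P_1(x) = -2 - 6/x and P_2(x) = 3 - 2/x + 12/x^2.
x = 0 is a singular point because the y'-coefficient -2 - 6/x has a pole at x = 0 and the y-coefficient 3 - 2/x + 12/x^2 has a pole at x = 0.
It is a regular singular point because x P_1(x) = p(x) = -2x - 6 and x^2 P_2(x) = q(x) = 3x^2 - 2x + 12 are polynomials, hence analytic at x = 0.
p(0) = -6,  q(0) = 12.
Indicial equation: r(r-1) + p(0) r + q(0) = 0, i.e. r^2 + (p(0) - 1) r + q(0) = 0, i.e. r^2 - 7 r + 12 = 0.
Discriminant: (-7)^2 - 4(12) = 1, so r = (7 ± 1)/2.
Solving: r_1 = 4, r_2 = 3.

indicial: r^2 - 7 r + 12 = 0; roots r_1 = 4, r_2 = 3


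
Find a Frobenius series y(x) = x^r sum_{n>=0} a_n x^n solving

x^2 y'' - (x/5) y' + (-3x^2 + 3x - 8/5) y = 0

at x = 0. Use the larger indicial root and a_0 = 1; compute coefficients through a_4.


Write in Frobenius form y'' + (p(x)/x) y' + (q(x)/x^2) y = 0:
  p(x) = -1/5,  q(x) = -3x^2 + 3x - 8/5.
Indicial equation: r(r-1) + (-1/5) r + (-8/5) = 0 -> roots r_1 = 2, r_2 = -4/5.
Take r = r_1 = 2. Let y(x) = x^r sum_{n>=0} a_n x^n with a_0 = 1.
Substitute y = x^r sum a_n x^n and match x^{r+n}. The recurrence is
  D(n) a_n + 3 a_{n-1} - 3 a_{n-2} = 0,  where D(n) = (r+n)(r+n-1) + (-1/5)(r+n) + (-8/5).
  a_n = [-3 a_{n-1} + 3 a_{n-2}] / D(n).
Since the indicial polynomial factors as (r - r_1)(r - r_2), D(n) = (r_1 + n - r_1)(r_1 + n - r_2) = n(n + 14/5).
Evaluating step by step (a_0 = 1):
  n = 1: D(1) = 1(1 + 14/5) = 19/5; numerator = -3(1) = -3; a_1 = (-3)/(19/5) = -15/19
  n = 2: D(2) = 2(2 + 14/5) = 48/5; numerator = -3(-15/19) + 3(1) = 102/19; a_2 = (102/19)/(48/5) = 85/152
  n = 3: D(3) = 3(3 + 14/5) = 87/5; numerator = -3(85/152) + 3(-15/19) = -615/152; a_3 = (-615/152)/(87/5) = -1025/4408
  n = 4: D(4) = 4(4 + 14/5) = 136/5; numerator = -3(-1025/4408) + 3(85/152) = 5235/2204; a_4 = (5235/2204)/(136/5) = 26175/299744

r = 2; a_0 = 1; a_1 = -15/19; a_2 = 85/152; a_3 = -1025/4408; a_4 = 26175/299744


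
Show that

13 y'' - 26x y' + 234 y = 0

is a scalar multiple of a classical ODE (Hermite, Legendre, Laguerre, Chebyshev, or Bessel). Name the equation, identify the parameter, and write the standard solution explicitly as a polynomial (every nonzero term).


All three coefficients share the factor 13; dividing through by 13 gives  y'' - 2x y' + 18 y = 0.
This matches the Hermite equation y'' - 2x y' + 2n y = 0 with 2n = 18, so n = 9; the polynomial solution is H_9(x).
With y = sum_k a_k x^k, matching x^k gives (k+2)(k+1) a_{k+2} = 2(k - n) a_k = 2(k - 9) a_k. The right side vanishes at k = 9, so the series with the parity of 9 terminates at degree 9.
Standard normalization: leading coefficient of H_n is 2^n, so a_9 = 2^9 = 512. Work downward with a_k = (k+1)(k+2) a_{k+2} / (2(k - n)):
  a_7 = (8)(9)(512) / (2(7 - 9)) = 36864/(-4) = -9216
  a_5 = (6)(7)(-9216) / (2(5 - 9)) = -387072/(-8) = 48384
  a_3 = (4)(5)(48384) / (2(3 - 9)) = 967680/(-12) = -80640
  a_1 = (2)(3)(-80640) / (2(1 - 9)) = -483840/(-16) = 30240
Hence H_9(x) = 512 x^9 - 9216 x^7 + 48384 x^5 - 80640 x^3 + 30240 x.

H_9(x); series = 512 x^9 - 9216 x^7 + 48384 x^5 - 80640 x^3 + 30240 x


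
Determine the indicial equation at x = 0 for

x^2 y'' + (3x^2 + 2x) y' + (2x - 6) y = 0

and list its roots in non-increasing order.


Divide by x^2 to reach normal form y'' + P_1(x) y' + P_2(x) y = 0 with P_1(x) = 3 + 2/x and P_2(x) = 2/x - 6/x^2.
x = 0 is a singular point because the y'-coefficient 3 + 2/x has a pole at x = 0 and the y-coefficient 2/x - 6/x^2 has a pole at x = 0.
It is a regular singular point because x P_1(x) = p(x) = 3x + 2 and x^2 P_2(x) = q(x) = 2x - 6 are polynomials, hence analytic at x = 0.
p(0) = 2,  q(0) = -6.
Indicial equation: r(r-1) + p(0) r + q(0) = 0, i.e. r^2 + (p(0) - 1) r + q(0) = 0, i.e. r^2 + 1 r - 6 = 0.
Discriminant: (1)^2 - 4(-6) = 25, so r = (-1 ± 5)/2.
Solving: r_1 = 2, r_2 = -3.

indicial: r^2 + 1 r - 6 = 0; roots r_1 = 2, r_2 = -3


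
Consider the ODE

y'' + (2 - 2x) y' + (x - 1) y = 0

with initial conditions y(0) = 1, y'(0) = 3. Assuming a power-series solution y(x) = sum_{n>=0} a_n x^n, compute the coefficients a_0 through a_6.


Ansatz: y(x) = sum_{n>=0} a_n x^n, so y'(x) = sum_{n>=1} n a_n x^(n-1) and y''(x) = sum_{n>=2} n(n-1) a_n x^(n-2).
Substitute into P(x) y'' + Q(x) y' + R(x) y = 0 with P(x) = 1, Q(x) = 2 - 2x, R(x) = x - 1, and match powers of x.
Initial conditions: a_0 = 1, a_1 = 3.
Setting the coefficient of each power of x to zero and solving order by order (substituting the coefficients already found):
  x^0: 2 a_2 + 2 a_1 - a_0 = 0  ->  2 a_2 = -2 a_1 + a_0 = -5  ->  a_2 = -5/2
  x^1: 6 a_3 + 4 a_2 - 3 a_1 + a_0 = 0  ->  6 a_3 = -4 a_2 + 3 a_1 - a_0 = 18  ->  a_3 = 3
  x^2: 12 a_4 + 6 a_3 - 5 a_2 + a_1 = 0  ->  12 a_4 = -6 a_3 + 5 a_2 - a_1 = -67/2  ->  a_4 = -67/24
  x^3: 20 a_5 + 8 a_4 - 7 a_3 + a_2 = 0  ->  20 a_5 = -8 a_4 + 7 a_3 - a_2 = 275/6  ->  a_5 = 55/24
  x^4: 30 a_6 + 10 a_5 - 9 a_4 + a_3 = 0  ->  30 a_6 = -10 a_5 + 9 a_4 - a_3 = -1225/24  ->  a_6 = -245/144
Truncated series: y(x) = 1 + 3 x - (5/2) x^2 + 3 x^3 - (67/24) x^4 + (55/24) x^5 - (245/144) x^6 + O(x^7).

a_0 = 1; a_1 = 3; a_2 = -5/2; a_3 = 3; a_4 = -67/24; a_5 = 55/24; a_6 = -245/144


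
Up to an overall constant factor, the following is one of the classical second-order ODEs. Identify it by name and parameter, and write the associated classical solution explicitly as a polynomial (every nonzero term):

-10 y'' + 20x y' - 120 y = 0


All three coefficients share the factor -10; dividing through by -10 gives  y'' - 2x y' + 12 y = 0.
This matches the Hermite equation y'' - 2x y' + 2n y = 0 with 2n = 12, so n = 6; the polynomial solution is H_6(x).
With y = sum_k a_k x^k, matching x^k gives (k+2)(k+1) a_{k+2} = 2(k - n) a_k = 2(k - 6) a_k. The right side vanishes at k = 6, so the series with the parity of 6 terminates at degree 6.
Standard normalization: leading coefficient of H_n is 2^n, so a_6 = 2^6 = 64. Work downward with a_k = (k+1)(k+2) a_{k+2} / (2(k - n)):
  a_4 = (5)(6)(64) / (2(4 - 6)) = 1920/(-4) = -480
  a_2 = (3)(4)(-480) / (2(2 - 6)) = -5760/(-8) = 720
  a_0 = (1)(2)(720) / (2(0 - 6)) = 1440/(-12) = -120
Hence H_6(x) = 64 x^6 - 480 x^4 + 720 x^2 - 120.

H_6(x); series = 64 x^6 - 480 x^4 + 720 x^2 - 120
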